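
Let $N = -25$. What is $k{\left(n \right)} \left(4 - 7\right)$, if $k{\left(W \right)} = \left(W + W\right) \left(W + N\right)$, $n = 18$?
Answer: $756$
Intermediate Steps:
$k{\left(W \right)} = 2 W \left(-25 + W\right)$ ($k{\left(W \right)} = \left(W + W\right) \left(W - 25\right) = 2 W \left(-25 + W\right)$)
$k{\left(n \right)} \left(4 - 7\right) = 2 \cdot 18 \left(-25 + 18\right) \left(4 - 7\right) = 2 \cdot 18 \left(-7\right) \left(4 - 7\right) = \left(-252\right) \left(-3\right) = 756$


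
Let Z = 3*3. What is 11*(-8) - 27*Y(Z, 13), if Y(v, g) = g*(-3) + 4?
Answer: 857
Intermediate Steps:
Z = 9
Y(v, g) = 4 - 3*g (Y(v, g) = -3*g + 4 = 4 - 3*g)
11*(-8) - 27*Y(Z, 13) = 11*(-8) - 27*(4 - 3*13) = -88 - 27*(4 - 39) = -88 - 27*(-35) = -88 + 945 = 857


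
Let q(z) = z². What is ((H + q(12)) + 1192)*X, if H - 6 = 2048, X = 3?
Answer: 10170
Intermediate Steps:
H = 2054 (H = 6 + 2048 = 2054)
((H + q(12)) + 1192)*X = ((2054 + 12²) + 1192)*3 = ((2054 + 144) + 1192)*3 = (2198 + 1192)*3 = 3390*3 = 10170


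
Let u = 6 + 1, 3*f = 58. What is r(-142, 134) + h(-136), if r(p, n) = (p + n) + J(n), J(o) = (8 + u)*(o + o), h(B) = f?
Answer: 12094/3 ≈ 4031.3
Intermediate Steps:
f = 58/3 (f = (1/3)*58 = 58/3 ≈ 19.333)
h(B) = 58/3
u = 7
J(o) = 30*o (J(o) = (8 + 7)*(o + o) = 15*(2*o) = 30*o)
r(p, n) = p + 31*n (r(p, n) = (p + n) + 30*n = (n + p) + 30*n = p + 31*n)
r(-142, 134) + h(-136) = (-142 + 31*134) + 58/3 = (-142 + 4154) + 58/3 = 4012 + 58/3 = 12094/3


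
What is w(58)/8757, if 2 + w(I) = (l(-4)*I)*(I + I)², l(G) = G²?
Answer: 12487166/8757 ≈ 1426.0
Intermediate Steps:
w(I) = -2 + 64*I³ (w(I) = -2 + ((-4)²*I)*(I + I)² = -2 + (16*I)*(2*I)² = -2 + (16*I)*(4*I²) = -2 + 64*I³)
w(58)/8757 = (-2 + 64*58³)/8757 = (-2 + 64*195112)*(1/8757) = (-2 + 12487168)*(1/8757) = 12487166*(1/8757) = 12487166/8757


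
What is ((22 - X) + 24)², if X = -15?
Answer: 3721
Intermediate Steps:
((22 - X) + 24)² = ((22 - 1*(-15)) + 24)² = ((22 + 15) + 24)² = (37 + 24)² = 61² = 3721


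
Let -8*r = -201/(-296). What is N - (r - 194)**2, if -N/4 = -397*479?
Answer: 4054072554799/5607424 ≈ 7.2298e+5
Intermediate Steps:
r = -201/2368 (r = -(-201)/(8*(-296)) = -(-201)*(-1)/(8*296) = -1/8*201/296 = -201/2368 ≈ -0.084882)
N = 760652 (N = -(-1588)*479 = -4*(-190163) = 760652)
N - (r - 194)**2 = 760652 - (-201/2368 - 194)**2 = 760652 - (-459593/2368)**2 = 760652 - 1*211225725649/5607424 = 760652 - 211225725649/5607424 = 4054072554799/5607424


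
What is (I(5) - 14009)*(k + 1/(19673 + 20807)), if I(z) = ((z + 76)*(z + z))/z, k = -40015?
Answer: 22429470284553/40480 ≈ 5.5409e+8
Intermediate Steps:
I(z) = 152 + 2*z (I(z) = ((76 + z)*(2*z))/z = (2*z*(76 + z))/z = 152 + 2*z)
(I(5) - 14009)*(k + 1/(19673 + 20807)) = ((152 + 2*5) - 14009)*(-40015 + 1/(19673 + 20807)) = ((152 + 10) - 14009)*(-40015 + 1/40480) = (162 - 14009)*(-40015 + 1/40480) = -13847*(-1619807199/40480) = 22429470284553/40480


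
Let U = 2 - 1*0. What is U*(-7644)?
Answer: -15288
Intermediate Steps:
U = 2 (U = 2 + 0 = 2)
U*(-7644) = 2*(-7644) = -15288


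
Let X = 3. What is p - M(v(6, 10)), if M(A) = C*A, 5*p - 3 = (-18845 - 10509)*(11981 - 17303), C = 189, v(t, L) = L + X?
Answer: 156209706/5 ≈ 3.1242e+7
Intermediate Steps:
v(t, L) = 3 + L (v(t, L) = L + 3 = 3 + L)
p = 156221991/5 (p = ⅗ + ((-18845 - 10509)*(11981 - 17303))/5 = ⅗ + (-29354*(-5322))/5 = ⅗ + (⅕)*156221988 = ⅗ + 156221988/5 = 156221991/5 ≈ 3.1244e+7)
M(A) = 189*A
p - M(v(6, 10)) = 156221991/5 - 189*(3 + 10) = 156221991/5 - 189*13 = 156221991/5 - 1*2457 = 156221991/5 - 2457 = 156209706/5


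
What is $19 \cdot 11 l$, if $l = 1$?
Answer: $209$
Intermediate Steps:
$19 \cdot 11 l = 19 \cdot 11 \cdot 1 = 209 \cdot 1 = 209$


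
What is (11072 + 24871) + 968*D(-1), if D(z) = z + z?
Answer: 34007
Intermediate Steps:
D(z) = 2*z
(11072 + 24871) + 968*D(-1) = (11072 + 24871) + 968*(2*(-1)) = 35943 + 968*(-2) = 35943 - 1936 = 34007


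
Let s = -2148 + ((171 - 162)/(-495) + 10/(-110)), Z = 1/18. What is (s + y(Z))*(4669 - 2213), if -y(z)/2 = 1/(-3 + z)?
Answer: -15373965648/2915 ≈ -5.2741e+6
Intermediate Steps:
Z = 1/18 ≈ 0.055556
y(z) = -2/(-3 + z)
s = -118146/55 (s = -2148 + (9*(-1/495) + 10*(-1/110)) = -2148 + (-1/55 - 1/11) = -2148 - 6/55 = -118146/55 ≈ -2148.1)
(s + y(Z))*(4669 - 2213) = (-118146/55 - 2/(-3 + 1/18))*(4669 - 2213) = (-118146/55 - 2/(-53/18))*2456 = (-118146/55 - 2*(-18/53))*2456 = (-118146/55 + 36/53)*2456 = -6259758/2915*2456 = -15373965648/2915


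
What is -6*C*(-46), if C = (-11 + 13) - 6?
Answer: -1104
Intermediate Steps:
C = -4 (C = 2 - 6 = -4)
-6*C*(-46) = -6*(-4)*(-46) = 24*(-46) = -1104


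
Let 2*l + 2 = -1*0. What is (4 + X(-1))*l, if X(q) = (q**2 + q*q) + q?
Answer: -5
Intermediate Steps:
X(q) = q + 2*q**2 (X(q) = (q**2 + q**2) + q = 2*q**2 + q = q + 2*q**2)
l = -1 (l = -1 + (-1*0)/2 = -1 + (1/2)*0 = -1 + 0 = -1)
(4 + X(-1))*l = (4 - (1 + 2*(-1)))*(-1) = (4 - (1 - 2))*(-1) = (4 - 1*(-1))*(-1) = (4 + 1)*(-1) = 5*(-1) = -5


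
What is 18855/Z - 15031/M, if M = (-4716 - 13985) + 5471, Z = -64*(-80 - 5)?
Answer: 33122029/7197120 ≈ 4.6021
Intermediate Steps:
Z = 5440 (Z = -64*(-85) = 5440)
M = -13230 (M = -18701 + 5471 = -13230)
18855/Z - 15031/M = 18855/5440 - 15031/(-13230) = 18855*(1/5440) - 15031*(-1/13230) = 3771/1088 + 15031/13230 = 33122029/7197120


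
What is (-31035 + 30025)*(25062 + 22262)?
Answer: -47797240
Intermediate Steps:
(-31035 + 30025)*(25062 + 22262) = -1010*47324 = -47797240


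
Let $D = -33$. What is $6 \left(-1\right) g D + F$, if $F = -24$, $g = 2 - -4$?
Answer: $1164$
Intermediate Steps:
$g = 6$ ($g = 2 + 4 = 6$)
$6 \left(-1\right) g D + F = 6 \left(-1\right) 6 \left(-33\right) - 24 = \left(-6\right) 6 \left(-33\right) - 24 = \left(-36\right) \left(-33\right) - 24 = 1188 - 24 = 1164$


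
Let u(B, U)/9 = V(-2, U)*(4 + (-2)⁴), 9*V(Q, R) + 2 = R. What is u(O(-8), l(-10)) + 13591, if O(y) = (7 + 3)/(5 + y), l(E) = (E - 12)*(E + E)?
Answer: 22351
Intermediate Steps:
V(Q, R) = -2/9 + R/9
l(E) = 2*E*(-12 + E) (l(E) = (-12 + E)*(2*E) = 2*E*(-12 + E))
O(y) = 10/(5 + y)
u(B, U) = -40 + 20*U (u(B, U) = 9*((-2/9 + U/9)*(4 + (-2)⁴)) = 9*((-2/9 + U/9)*(4 + 16)) = 9*((-2/9 + U/9)*20) = 9*(-40/9 + 20*U/9) = -40 + 20*U)
u(O(-8), l(-10)) + 13591 = (-40 + 20*(2*(-10)*(-12 - 10))) + 13591 = (-40 + 20*(2*(-10)*(-22))) + 13591 = (-40 + 20*440) + 13591 = (-40 + 8800) + 13591 = 8760 + 13591 = 22351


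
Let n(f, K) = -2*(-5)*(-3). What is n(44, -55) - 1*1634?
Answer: -1664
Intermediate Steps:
n(f, K) = -30 (n(f, K) = 10*(-3) = -30)
n(44, -55) - 1*1634 = -30 - 1*1634 = -30 - 1634 = -1664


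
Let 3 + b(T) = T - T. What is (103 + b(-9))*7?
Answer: 700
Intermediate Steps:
b(T) = -3 (b(T) = -3 + (T - T) = -3 + 0 = -3)
(103 + b(-9))*7 = (103 - 3)*7 = 100*7 = 700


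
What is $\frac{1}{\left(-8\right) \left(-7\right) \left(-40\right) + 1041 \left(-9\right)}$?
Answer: $- \frac{1}{11609} \approx -8.614 \cdot 10^{-5}$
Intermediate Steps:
$\frac{1}{\left(-8\right) \left(-7\right) \left(-40\right) + 1041 \left(-9\right)} = \frac{1}{56 \left(-40\right) - 9369} = \frac{1}{-2240 - 9369} = \frac{1}{-11609} = - \frac{1}{11609}$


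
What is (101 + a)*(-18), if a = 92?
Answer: -3474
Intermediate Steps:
(101 + a)*(-18) = (101 + 92)*(-18) = 193*(-18) = -3474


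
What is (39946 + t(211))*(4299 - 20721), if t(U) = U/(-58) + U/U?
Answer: -19022546865/29 ≈ -6.5595e+8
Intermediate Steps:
t(U) = 1 - U/58 (t(U) = U*(-1/58) + 1 = -U/58 + 1 = 1 - U/58)
(39946 + t(211))*(4299 - 20721) = (39946 + (1 - 1/58*211))*(4299 - 20721) = (39946 + (1 - 211/58))*(-16422) = (39946 - 153/58)*(-16422) = (2316715/58)*(-16422) = -19022546865/29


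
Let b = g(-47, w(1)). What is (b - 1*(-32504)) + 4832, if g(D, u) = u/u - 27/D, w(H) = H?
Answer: 1754866/47 ≈ 37338.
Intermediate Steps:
g(D, u) = 1 - 27/D
b = 74/47 (b = (-27 - 47)/(-47) = -1/47*(-74) = 74/47 ≈ 1.5745)
(b - 1*(-32504)) + 4832 = (74/47 - 1*(-32504)) + 4832 = (74/47 + 32504) + 4832 = 1527762/47 + 4832 = 1754866/47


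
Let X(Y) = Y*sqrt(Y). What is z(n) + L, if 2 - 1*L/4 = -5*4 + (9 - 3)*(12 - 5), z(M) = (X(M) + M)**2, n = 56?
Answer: 178672 + 12544*sqrt(14) ≈ 2.2561e+5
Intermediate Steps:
X(Y) = Y**(3/2)
z(M) = (M + M**(3/2))**2 (z(M) = (M**(3/2) + M)**2 = (M + M**(3/2))**2)
L = -80 (L = 8 - 4*(-5*4 + (9 - 3)*(12 - 5)) = 8 - 4*(-20 + 6*7) = 8 - 4*(-20 + 42) = 8 - 4*22 = 8 - 88 = -80)
z(n) + L = (56 + 56**(3/2))**2 - 80 = (56 + 112*sqrt(14))**2 - 80 = -80 + (56 + 112*sqrt(14))**2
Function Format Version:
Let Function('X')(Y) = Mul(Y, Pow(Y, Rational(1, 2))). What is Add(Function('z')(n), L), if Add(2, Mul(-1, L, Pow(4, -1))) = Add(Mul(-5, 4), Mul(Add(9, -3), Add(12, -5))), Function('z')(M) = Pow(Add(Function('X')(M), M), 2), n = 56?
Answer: Add(178672, Mul(12544, Pow(14, Rational(1, 2)))) ≈ 2.2561e+5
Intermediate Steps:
Function('X')(Y) = Pow(Y, Rational(3, 2))
Function('z')(M) = Pow(Add(M, Pow(M, Rational(3, 2))), 2) (Function('z')(M) = Pow(Add(Pow(M, Rational(3, 2)), M), 2) = Pow(Add(M, Pow(M, Rational(3, 2))), 2))
L = -80 (L = Add(8, Mul(-4, Add(Mul(-5, 4), Mul(Add(9, -3), Add(12, -5))))) = Add(8, Mul(-4, Add(-20, Mul(6, 7)))) = Add(8, Mul(-4, Add(-20, 42))) = Add(8, Mul(-4, 22)) = Add(8, -88) = -80)
Add(Function('z')(n), L) = Add(Pow(Add(56, Pow(56, Rational(3, 2))), 2), -80) = Add(Pow(Add(56, Mul(112, Pow(14, Rational(1, 2)))), 2), -80) = Add(-80, Pow(Add(56, Mul(112, Pow(14, Rational(1, 2)))), 2))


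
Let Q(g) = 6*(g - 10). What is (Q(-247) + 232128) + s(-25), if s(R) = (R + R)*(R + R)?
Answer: 233086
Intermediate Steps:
Q(g) = -60 + 6*g (Q(g) = 6*(-10 + g) = -60 + 6*g)
s(R) = 4*R**2 (s(R) = (2*R)*(2*R) = 4*R**2)
(Q(-247) + 232128) + s(-25) = ((-60 + 6*(-247)) + 232128) + 4*(-25)**2 = ((-60 - 1482) + 232128) + 4*625 = (-1542 + 232128) + 2500 = 230586 + 2500 = 233086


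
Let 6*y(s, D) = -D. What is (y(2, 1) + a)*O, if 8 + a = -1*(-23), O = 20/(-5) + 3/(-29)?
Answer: -10591/174 ≈ -60.868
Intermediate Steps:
y(s, D) = -D/6 (y(s, D) = (-D)/6 = -D/6)
O = -119/29 (O = 20*(-⅕) + 3*(-1/29) = -4 - 3/29 = -119/29 ≈ -4.1034)
a = 15 (a = -8 - 1*(-23) = -8 + 23 = 15)
(y(2, 1) + a)*O = (-⅙*1 + 15)*(-119/29) = (-⅙ + 15)*(-119/29) = (89/6)*(-119/29) = -10591/174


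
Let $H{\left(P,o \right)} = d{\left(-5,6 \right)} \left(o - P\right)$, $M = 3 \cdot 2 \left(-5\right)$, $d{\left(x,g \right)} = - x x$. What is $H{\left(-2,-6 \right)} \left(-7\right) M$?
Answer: $21000$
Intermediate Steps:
$d{\left(x,g \right)} = - x^{2}$
$M = -30$ ($M = 6 \left(-5\right) = -30$)
$H{\left(P,o \right)} = - 25 o + 25 P$ ($H{\left(P,o \right)} = - \left(-5\right)^{2} \left(o - P\right) = \left(-1\right) 25 \left(o - P\right) = - 25 \left(o - P\right) = - 25 o + 25 P$)
$H{\left(-2,-6 \right)} \left(-7\right) M = \left(\left(-25\right) \left(-6\right) + 25 \left(-2\right)\right) \left(-7\right) \left(-30\right) = \left(150 - 50\right) \left(-7\right) \left(-30\right) = 100 \left(-7\right) \left(-30\right) = \left(-700\right) \left(-30\right) = 21000$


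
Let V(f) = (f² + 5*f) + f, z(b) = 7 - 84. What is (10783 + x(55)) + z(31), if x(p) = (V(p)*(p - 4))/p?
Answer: 13817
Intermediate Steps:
z(b) = -77
V(f) = f² + 6*f
x(p) = (-4 + p)*(6 + p) (x(p) = ((p*(6 + p))*(p - 4))/p = ((p*(6 + p))*(-4 + p))/p = (p*(-4 + p)*(6 + p))/p = (-4 + p)*(6 + p))
(10783 + x(55)) + z(31) = (10783 + (-4 + 55)*(6 + 55)) - 77 = (10783 + 51*61) - 77 = (10783 + 3111) - 77 = 13894 - 77 = 13817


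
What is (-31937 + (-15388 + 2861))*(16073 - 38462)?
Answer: 995504496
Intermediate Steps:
(-31937 + (-15388 + 2861))*(16073 - 38462) = (-31937 - 12527)*(-22389) = -44464*(-22389) = 995504496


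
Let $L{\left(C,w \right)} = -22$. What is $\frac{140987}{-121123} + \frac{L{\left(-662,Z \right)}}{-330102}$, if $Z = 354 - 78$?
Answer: $- \frac{23268712984}{19991472273} \approx -1.1639$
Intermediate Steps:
$Z = 276$
$\frac{140987}{-121123} + \frac{L{\left(-662,Z \right)}}{-330102} = \frac{140987}{-121123} - \frac{22}{-330102} = 140987 \left(- \frac{1}{121123}\right) - - \frac{11}{165051} = - \frac{140987}{121123} + \frac{11}{165051} = - \frac{23268712984}{19991472273}$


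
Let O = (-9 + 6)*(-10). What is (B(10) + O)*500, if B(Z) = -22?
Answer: 4000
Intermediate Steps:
O = 30 (O = -3*(-10) = 30)
(B(10) + O)*500 = (-22 + 30)*500 = 8*500 = 4000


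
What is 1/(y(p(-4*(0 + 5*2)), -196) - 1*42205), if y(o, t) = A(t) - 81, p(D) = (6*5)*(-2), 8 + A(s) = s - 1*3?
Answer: -1/42493 ≈ -2.3533e-5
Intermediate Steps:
A(s) = -11 + s (A(s) = -8 + (s - 1*3) = -8 + (s - 3) = -8 + (-3 + s) = -11 + s)
p(D) = -60 (p(D) = 30*(-2) = -60)
y(o, t) = -92 + t (y(o, t) = (-11 + t) - 81 = -92 + t)
1/(y(p(-4*(0 + 5*2)), -196) - 1*42205) = 1/((-92 - 196) - 1*42205) = 1/(-288 - 42205) = 1/(-42493) = -1/42493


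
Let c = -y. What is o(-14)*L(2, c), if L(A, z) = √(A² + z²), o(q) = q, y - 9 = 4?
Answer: -14*√173 ≈ -184.14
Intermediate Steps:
y = 13 (y = 9 + 4 = 13)
c = -13 (c = -1*13 = -13)
o(-14)*L(2, c) = -14*√(2² + (-13)²) = -14*√(4 + 169) = -14*√173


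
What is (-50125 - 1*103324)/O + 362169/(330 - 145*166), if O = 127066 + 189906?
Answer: -14805038941/940614410 ≈ -15.740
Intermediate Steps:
O = 316972
(-50125 - 1*103324)/O + 362169/(330 - 145*166) = (-50125 - 1*103324)/316972 + 362169/(330 - 145*166) = (-50125 - 103324)*(1/316972) + 362169/(330 - 24070) = -153449*1/316972 + 362169/(-23740) = -153449/316972 + 362169*(-1/23740) = -153449/316972 - 362169/23740 = -14805038941/940614410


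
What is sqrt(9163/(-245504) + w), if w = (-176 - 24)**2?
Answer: sqrt(192194380667)/2192 ≈ 200.00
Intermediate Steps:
w = 40000 (w = (-200)**2 = 40000)
sqrt(9163/(-245504) + w) = sqrt(9163/(-245504) + 40000) = sqrt(9163*(-1/245504) + 40000) = sqrt(-1309/35072 + 40000) = sqrt(1402878691/35072) = sqrt(192194380667)/2192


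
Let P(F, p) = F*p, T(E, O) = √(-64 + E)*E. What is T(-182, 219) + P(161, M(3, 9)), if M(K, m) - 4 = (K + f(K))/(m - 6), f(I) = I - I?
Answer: 805 - 182*I*√246 ≈ 805.0 - 2854.6*I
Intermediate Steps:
T(E, O) = E*√(-64 + E)
f(I) = 0
M(K, m) = 4 + K/(-6 + m) (M(K, m) = 4 + (K + 0)/(m - 6) = 4 + K/(-6 + m))
T(-182, 219) + P(161, M(3, 9)) = -182*√(-64 - 182) + 161*((-24 + 3 + 4*9)/(-6 + 9)) = -182*I*√246 + 161*((-24 + 3 + 36)/3) = -182*I*√246 + 161*((⅓)*15) = -182*I*√246 + 161*5 = -182*I*√246 + 805 = 805 - 182*I*√246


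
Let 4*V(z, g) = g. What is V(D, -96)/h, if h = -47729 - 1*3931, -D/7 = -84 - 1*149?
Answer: 2/4305 ≈ 0.00046458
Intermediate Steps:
D = 1631 (D = -7*(-84 - 1*149) = -7*(-84 - 149) = -7*(-233) = 1631)
h = -51660 (h = -47729 - 3931 = -51660)
V(z, g) = g/4
V(D, -96)/h = ((¼)*(-96))/(-51660) = -24*(-1/51660) = 2/4305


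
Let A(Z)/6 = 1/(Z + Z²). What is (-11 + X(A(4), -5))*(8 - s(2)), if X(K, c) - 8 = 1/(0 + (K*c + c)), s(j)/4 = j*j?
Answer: 328/13 ≈ 25.231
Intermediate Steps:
s(j) = 4*j² (s(j) = 4*(j*j) = 4*j²)
A(Z) = 6/(Z + Z²)
X(K, c) = 8 + 1/(c + K*c) (X(K, c) = 8 + 1/(0 + (K*c + c)) = 8 + 1/(0 + (c + K*c)) = 8 + 1/(c + K*c))
(-11 + X(A(4), -5))*(8 - s(2)) = (-11 + (1 + 8*(-5) + 8*(6/(4*(1 + 4)))*(-5))/((-5)*(1 + 6/(4*(1 + 4)))))*(8 - 4*2²) = (-11 - (1 - 40 + 8*(6*(¼)/5)*(-5))/(5*(1 + 6*(¼)/5)))*(8 - 4*4) = (-11 - (1 - 40 + 8*(6*(¼)*(⅕))*(-5))/(5*(1 + 6*(¼)*(⅕))))*(8 - 1*16) = (-11 - (1 - 40 + 8*(3/10)*(-5))/(5*(1 + 3/10)))*(8 - 16) = (-11 - (1 - 40 - 12)/(5*13/10))*(-8) = (-11 - ⅕*10/13*(-51))*(-8) = (-11 + 102/13)*(-8) = -41/13*(-8) = 328/13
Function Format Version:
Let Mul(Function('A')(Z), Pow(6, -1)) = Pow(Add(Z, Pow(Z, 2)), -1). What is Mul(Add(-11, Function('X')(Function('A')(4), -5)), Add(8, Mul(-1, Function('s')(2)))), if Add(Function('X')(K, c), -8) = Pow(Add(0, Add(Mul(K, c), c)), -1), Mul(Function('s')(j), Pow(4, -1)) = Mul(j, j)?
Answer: Rational(328, 13) ≈ 25.231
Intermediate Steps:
Function('s')(j) = Mul(4, Pow(j, 2)) (Function('s')(j) = Mul(4, Mul(j, j)) = Mul(4, Pow(j, 2)))
Function('A')(Z) = Mul(6, Pow(Add(Z, Pow(Z, 2)), -1))
Function('X')(K, c) = Add(8, Pow(Add(c, Mul(K, c)), -1)) (Function('X')(K, c) = Add(8, Pow(Add(0, Add(Mul(K, c), c)), -1)) = Add(8, Pow(Add(0, Add(c, Mul(K, c))), -1)) = Add(8, Pow(Add(c, Mul(K, c)), -1)))
Mul(Add(-11, Function('X')(Function('A')(4), -5)), Add(8, Mul(-1, Function('s')(2)))) = Mul(Add(-11, Mul(Pow(-5, -1), Pow(Add(1, Mul(6, Pow(4, -1), Pow(Add(1, 4), -1))), -1), Add(1, Mul(8, -5), Mul(8, Mul(6, Pow(4, -1), Pow(Add(1, 4), -1)), -5)))), Add(8, Mul(-1, Mul(4, Pow(2, 2))))) = Mul(Add(-11, Mul(Rational(-1, 5), Pow(Add(1, Mul(6, Rational(1, 4), Pow(5, -1))), -1), Add(1, -40, Mul(8, Mul(6, Rational(1, 4), Pow(5, -1)), -5)))), Add(8, Mul(-1, Mul(4, 4)))) = Mul(Add(-11, Mul(Rational(-1, 5), Pow(Add(1, Mul(6, Rational(1, 4), Rational(1, 5))), -1), Add(1, -40, Mul(8, Mul(6, Rational(1, 4), Rational(1, 5)), -5)))), Add(8, Mul(-1, 16))) = Mul(Add(-11, Mul(Rational(-1, 5), Pow(Add(1, Rational(3, 10)), -1), Add(1, -40, Mul(8, Rational(3, 10), -5)))), Add(8, -16)) = Mul(Add(-11, Mul(Rational(-1, 5), Pow(Rational(13, 10), -1), Add(1, -40, -12))), -8) = Mul(Add(-11, Mul(Rational(-1, 5), Rational(10, 13), -51)), -8) = Mul(Add(-11, Rational(102, 13)), -8) = Mul(Rational(-41, 13), -8) = Rational(328, 13)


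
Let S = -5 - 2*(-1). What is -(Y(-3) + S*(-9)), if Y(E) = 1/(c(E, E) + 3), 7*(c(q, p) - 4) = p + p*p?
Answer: -1492/55 ≈ -27.127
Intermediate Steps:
S = -3 (S = -5 + 2 = -3)
c(q, p) = 4 + p/7 + p**2/7 (c(q, p) = 4 + (p + p*p)/7 = 4 + (p + p**2)/7 = 4 + (p/7 + p**2/7) = 4 + p/7 + p**2/7)
Y(E) = 1/(7 + E/7 + E**2/7) (Y(E) = 1/((4 + E/7 + E**2/7) + 3) = 1/(7 + E/7 + E**2/7))
-(Y(-3) + S*(-9)) = -(7/(49 - 3 + (-3)**2) - 3*(-9)) = -(7/(49 - 3 + 9) + 27) = -(7/55 + 27) = -1*1492/55 = -1492/55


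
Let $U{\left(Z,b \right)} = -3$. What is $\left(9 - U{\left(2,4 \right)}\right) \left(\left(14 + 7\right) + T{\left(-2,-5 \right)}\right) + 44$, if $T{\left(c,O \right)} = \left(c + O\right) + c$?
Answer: $188$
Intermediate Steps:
$T{\left(c,O \right)} = O + 2 c$ ($T{\left(c,O \right)} = \left(O + c\right) + c = O + 2 c$)
$\left(9 - U{\left(2,4 \right)}\right) \left(\left(14 + 7\right) + T{\left(-2,-5 \right)}\right) + 44 = \left(9 - -3\right) \left(\left(14 + 7\right) + \left(-5 + 2 \left(-2\right)\right)\right) + 44 = \left(9 + 3\right) \left(21 - 9\right) + 44 = 12 \left(21 - 9\right) + 44 = 12 \cdot 12 + 44 = 144 + 44 = 188$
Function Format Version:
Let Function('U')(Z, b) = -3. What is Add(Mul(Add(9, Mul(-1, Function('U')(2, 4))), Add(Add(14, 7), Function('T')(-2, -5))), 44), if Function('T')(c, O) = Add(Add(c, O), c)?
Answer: 188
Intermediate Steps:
Function('T')(c, O) = Add(O, Mul(2, c)) (Function('T')(c, O) = Add(Add(O, c), c) = Add(O, Mul(2, c)))
Add(Mul(Add(9, Mul(-1, Function('U')(2, 4))), Add(Add(14, 7), Function('T')(-2, -5))), 44) = Add(Mul(Add(9, Mul(-1, -3)), Add(Add(14, 7), Add(-5, Mul(2, -2)))), 44) = Add(Mul(Add(9, 3), Add(21, Add(-5, -4))), 44) = Add(Mul(12, Add(21, -9)), 44) = Add(Mul(12, 12), 44) = Add(144, 44) = 188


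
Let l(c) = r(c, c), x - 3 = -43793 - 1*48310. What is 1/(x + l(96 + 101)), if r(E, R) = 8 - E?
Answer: -1/92289 ≈ -1.0836e-5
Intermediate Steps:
x = -92100 (x = 3 + (-43793 - 1*48310) = 3 + (-43793 - 48310) = 3 - 92103 = -92100)
l(c) = 8 - c
1/(x + l(96 + 101)) = 1/(-92100 + (8 - (96 + 101))) = 1/(-92100 + (8 - 1*197)) = 1/(-92100 + (8 - 197)) = 1/(-92100 - 189) = 1/(-92289) = -1/92289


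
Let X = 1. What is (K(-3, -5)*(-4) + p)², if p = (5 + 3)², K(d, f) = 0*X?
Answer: 4096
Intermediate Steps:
K(d, f) = 0 (K(d, f) = 0*1 = 0)
p = 64 (p = 8² = 64)
(K(-3, -5)*(-4) + p)² = (0*(-4) + 64)² = (0 + 64)² = 64² = 4096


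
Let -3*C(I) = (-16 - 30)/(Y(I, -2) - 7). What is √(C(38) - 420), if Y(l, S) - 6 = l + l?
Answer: I*√94454/15 ≈ 20.489*I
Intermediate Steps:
Y(l, S) = 6 + 2*l (Y(l, S) = 6 + (l + l) = 6 + 2*l)
C(I) = 46/(3*(-1 + 2*I)) (C(I) = -(-16 - 30)/(3*((6 + 2*I) - 7)) = -(-46)/(3*(-1 + 2*I)) = 46/(3*(-1 + 2*I)))
√(C(38) - 420) = √(46/(3*(-1 + 2*38)) - 420) = √(46/(3*(-1 + 76)) - 420) = √((46/3)/75 - 420) = √((46/3)*(1/75) - 420) = √(46/225 - 420) = √(-94454/225) = I*√94454/15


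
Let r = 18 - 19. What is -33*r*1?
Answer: 33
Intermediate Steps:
r = -1
-33*r*1 = -33*(-1)*1 = 33*1 = 33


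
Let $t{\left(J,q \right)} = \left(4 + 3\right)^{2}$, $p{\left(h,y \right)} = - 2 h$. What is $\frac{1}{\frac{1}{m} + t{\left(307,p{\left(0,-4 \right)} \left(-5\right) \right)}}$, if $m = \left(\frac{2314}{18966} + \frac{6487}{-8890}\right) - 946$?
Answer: $\frac{79802691511}{3910247580169} \approx 0.020409$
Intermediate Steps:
$m = - \frac{79802691511}{84303870}$ ($m = \left(2314 \cdot \frac{1}{18966} + 6487 \left(- \frac{1}{8890}\right)\right) - 946 = \left(\frac{1157}{9483} - \frac{6487}{8890}\right) - 946 = - \frac{51230491}{84303870} - 946 = - \frac{79802691511}{84303870} \approx -946.61$)
$t{\left(J,q \right)} = 49$ ($t{\left(J,q \right)} = 7^{2} = 49$)
$\frac{1}{\frac{1}{m} + t{\left(307,p{\left(0,-4 \right)} \left(-5\right) \right)}} = \frac{1}{\frac{1}{- \frac{79802691511}{84303870}} + 49} = \frac{1}{- \frac{84303870}{79802691511} + 49} = \frac{1}{\frac{3910247580169}{79802691511}} = \frac{79802691511}{3910247580169}$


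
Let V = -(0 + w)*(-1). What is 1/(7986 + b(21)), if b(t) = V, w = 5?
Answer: 1/7991 ≈ 0.00012514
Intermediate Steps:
V = 5 (V = -(0 + 5)*(-1) = -1*5*(-1) = -5*(-1) = 5)
b(t) = 5
1/(7986 + b(21)) = 1/(7986 + 5) = 1/7991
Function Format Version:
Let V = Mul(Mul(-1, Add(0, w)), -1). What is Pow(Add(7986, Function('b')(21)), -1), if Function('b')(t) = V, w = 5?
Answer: Rational(1, 7991) ≈ 0.00012514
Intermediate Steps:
V = 5 (V = Mul(Mul(-1, Add(0, 5)), -1) = Mul(Mul(-1, 5), -1) = Mul(-5, -1) = 5)
Function('b')(t) = 5
Pow(Add(7986, Function('b')(21)), -1) = Pow(Add(7986, 5), -1) = Pow(7991, -1) = Rational(1, 7991)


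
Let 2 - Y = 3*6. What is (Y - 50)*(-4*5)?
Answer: 1320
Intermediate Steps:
Y = -16 (Y = 2 - 3*6 = 2 - 1*18 = 2 - 18 = -16)
(Y - 50)*(-4*5) = (-16 - 50)*(-4*5) = -66*(-20) = 1320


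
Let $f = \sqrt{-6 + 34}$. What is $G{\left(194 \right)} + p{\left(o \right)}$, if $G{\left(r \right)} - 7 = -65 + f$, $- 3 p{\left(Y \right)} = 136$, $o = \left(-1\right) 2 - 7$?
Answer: $- \frac{310}{3} + 2 \sqrt{7} \approx -98.042$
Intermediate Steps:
$f = 2 \sqrt{7}$ ($f = \sqrt{28} = 2 \sqrt{7} \approx 5.2915$)
$o = -9$ ($o = -2 - 7 = -9$)
$p{\left(Y \right)} = - \frac{136}{3}$ ($p{\left(Y \right)} = \left(- \frac{1}{3}\right) 136 = - \frac{136}{3}$)
$G{\left(r \right)} = -58 + 2 \sqrt{7}$ ($G{\left(r \right)} = 7 - \left(65 - 2 \sqrt{7}\right) = -58 + 2 \sqrt{7}$)
$G{\left(194 \right)} + p{\left(o \right)} = \left(-58 + 2 \sqrt{7}\right) - \frac{136}{3} = - \frac{310}{3} + 2 \sqrt{7}$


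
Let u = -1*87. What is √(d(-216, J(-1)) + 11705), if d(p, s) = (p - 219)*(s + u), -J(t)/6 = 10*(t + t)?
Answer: 5*I*√106 ≈ 51.478*I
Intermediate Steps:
u = -87
J(t) = -120*t (J(t) = -60*(t + t) = -60*2*t = -120*t)
d(p, s) = (-219 + p)*(-87 + s) (d(p, s) = (p - 219)*(s - 87) = (-219 + p)*(-87 + s))
√(d(-216, J(-1)) + 11705) = √((19053 - (-26280)*(-1) - 87*(-216) - (-25920)*(-1)) + 11705) = √((19053 - 219*120 + 18792 - 216*120) + 11705) = √((19053 - 26280 + 18792 - 25920) + 11705) = √(-14355 + 11705) = √(-2650) = 5*I*√106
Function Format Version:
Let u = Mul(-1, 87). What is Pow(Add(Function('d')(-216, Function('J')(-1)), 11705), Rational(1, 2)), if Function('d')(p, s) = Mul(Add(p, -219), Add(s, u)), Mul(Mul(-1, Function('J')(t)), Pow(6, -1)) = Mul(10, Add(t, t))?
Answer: Mul(5, I, Pow(106, Rational(1, 2))) ≈ Mul(51.478, I)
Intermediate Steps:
u = -87
Function('J')(t) = Mul(-120, t) (Function('J')(t) = Mul(-6, Mul(10, Add(t, t))) = Mul(-6, Mul(10, Mul(2, t))) = Mul(-6, Mul(20, t)) = Mul(-120, t))
Function('d')(p, s) = Mul(Add(-219, p), Add(-87, s)) (Function('d')(p, s) = Mul(Add(p, -219), Add(s, -87)) = Mul(Add(-219, p), Add(-87, s)))
Pow(Add(Function('d')(-216, Function('J')(-1)), 11705), Rational(1, 2)) = Pow(Add(Add(19053, Mul(-219, Mul(-120, -1)), Mul(-87, -216), Mul(-216, Mul(-120, -1))), 11705), Rational(1, 2)) = Pow(Add(Add(19053, Mul(-219, 120), 18792, Mul(-216, 120)), 11705), Rational(1, 2)) = Pow(Add(Add(19053, -26280, 18792, -25920), 11705), Rational(1, 2)) = Pow(Add(-14355, 11705), Rational(1, 2)) = Pow(-2650, Rational(1, 2)) = Mul(5, I, Pow(106, Rational(1, 2)))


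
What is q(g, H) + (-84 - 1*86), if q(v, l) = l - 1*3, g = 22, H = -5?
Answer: -178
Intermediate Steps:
q(v, l) = -3 + l (q(v, l) = l - 3 = -3 + l)
q(g, H) + (-84 - 1*86) = (-3 - 5) + (-84 - 1*86) = -8 + (-84 - 86) = -8 - 170 = -178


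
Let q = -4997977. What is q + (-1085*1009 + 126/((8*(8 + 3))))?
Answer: -268080585/44 ≈ -6.0927e+6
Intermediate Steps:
q + (-1085*1009 + 126/((8*(8 + 3)))) = -4997977 + (-1085*1009 + 126/((8*(8 + 3)))) = -4997977 + (-1094765 + 126/((8*11))) = -4997977 + (-1094765 + 126/88) = -4997977 + (-1094765 + 126*(1/88)) = -4997977 + (-1094765 + 63/44) = -4997977 - 48169597/44 = -268080585/44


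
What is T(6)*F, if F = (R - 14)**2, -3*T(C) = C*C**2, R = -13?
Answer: -52488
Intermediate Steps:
T(C) = -C**3/3 (T(C) = -C*C**2/3 = -C**3/3)
F = 729 (F = (-13 - 14)**2 = (-27)**2 = 729)
T(6)*F = -1/3*6**3*729 = -1/3*216*729 = -72*729 = -52488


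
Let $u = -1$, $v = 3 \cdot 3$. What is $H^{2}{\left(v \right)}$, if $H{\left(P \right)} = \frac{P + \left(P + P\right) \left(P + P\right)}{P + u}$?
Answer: $\frac{110889}{64} \approx 1732.6$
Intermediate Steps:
$v = 9$
$H{\left(P \right)} = \frac{P + 4 P^{2}}{-1 + P}$ ($H{\left(P \right)} = \frac{P + \left(P + P\right) \left(P + P\right)}{P - 1} = \frac{P + 2 P 2 P}{-1 + P} = \frac{P + 4 P^{2}}{-1 + P}$)
$H^{2}{\left(v \right)} = \left(\frac{9 \left(1 + 4 \cdot 9\right)}{-1 + 9}\right)^{2} = \left(\frac{9 \left(1 + 36\right)}{8}\right)^{2} = \left(9 \cdot \frac{1}{8} \cdot 37\right)^{2} = \left(\frac{333}{8}\right)^{2} = \frac{110889}{64}$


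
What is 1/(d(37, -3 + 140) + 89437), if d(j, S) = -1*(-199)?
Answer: 1/89636 ≈ 1.1156e-5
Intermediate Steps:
d(j, S) = 199
1/(d(37, -3 + 140) + 89437) = 1/(199 + 89437) = 1/89636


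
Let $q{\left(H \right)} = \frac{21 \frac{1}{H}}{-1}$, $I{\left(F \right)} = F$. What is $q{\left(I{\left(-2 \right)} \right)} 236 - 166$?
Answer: $2312$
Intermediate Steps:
$q{\left(H \right)} = - \frac{21}{H}$ ($q{\left(H \right)} = \frac{21}{H} \left(-1\right) = - \frac{21}{H}$)
$q{\left(I{\left(-2 \right)} \right)} 236 - 166 = - \frac{21}{-2} \cdot 236 - 166 = \left(-21\right) \left(- \frac{1}{2}\right) 236 - 166 = \frac{21}{2} \cdot 236 - 166 = 2478 - 166 = 2312$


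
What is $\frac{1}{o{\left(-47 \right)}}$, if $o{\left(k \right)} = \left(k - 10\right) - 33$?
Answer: $- \frac{1}{90} \approx -0.011111$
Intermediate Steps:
$o{\left(k \right)} = -43 + k$ ($o{\left(k \right)} = \left(-10 + k\right) - 33 = -43 + k$)
$\frac{1}{o{\left(-47 \right)}} = \frac{1}{-43 - 47} = \frac{1}{-90} = - \frac{1}{90}$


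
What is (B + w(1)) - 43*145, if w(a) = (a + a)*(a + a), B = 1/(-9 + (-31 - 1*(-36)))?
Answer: -24925/4 ≈ -6231.3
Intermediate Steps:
B = -1/4 (B = 1/(-9 + (-31 + 36)) = 1/(-9 + 5) = 1/(-4) = -1/4 ≈ -0.25000)
w(a) = 4*a**2 (w(a) = (2*a)*(2*a) = 4*a**2)
(B + w(1)) - 43*145 = (-1/4 + 4*1**2) - 43*145 = (-1/4 + 4*1) - 6235 = (-1/4 + 4) - 6235 = 15/4 - 6235 = -24925/4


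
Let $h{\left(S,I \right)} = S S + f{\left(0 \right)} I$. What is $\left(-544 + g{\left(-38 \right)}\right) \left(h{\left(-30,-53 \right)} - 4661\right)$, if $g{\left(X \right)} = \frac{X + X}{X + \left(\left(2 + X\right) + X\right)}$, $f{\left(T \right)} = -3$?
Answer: $\frac{27398613}{14} \approx 1.957 \cdot 10^{6}$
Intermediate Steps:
$h{\left(S,I \right)} = S^{2} - 3 I$ ($h{\left(S,I \right)} = S S - 3 I = S^{2} - 3 I$)
$g{\left(X \right)} = \frac{2 X}{2 + 3 X}$ ($g{\left(X \right)} = \frac{2 X}{X + \left(2 + 2 X\right)} = \frac{2 X}{2 + 3 X}$)
$\left(-544 + g{\left(-38 \right)}\right) \left(h{\left(-30,-53 \right)} - 4661\right) = \left(-544 + 2 \left(-38\right) \frac{1}{2 + 3 \left(-38\right)}\right) \left(\left(\left(-30\right)^{2} - -159\right) - 4661\right) = \left(-544 + 2 \left(-38\right) \frac{1}{2 - 114}\right) \left(\left(900 + 159\right) - 4661\right) = \left(-544 + 2 \left(-38\right) \frac{1}{-112}\right) \left(1059 - 4661\right) = \left(-544 + 2 \left(-38\right) \left(- \frac{1}{112}\right)\right) \left(-3602\right) = \left(-544 + \frac{19}{28}\right) \left(-3602\right) = \left(- \frac{15213}{28}\right) \left(-3602\right) = \frac{27398613}{14}$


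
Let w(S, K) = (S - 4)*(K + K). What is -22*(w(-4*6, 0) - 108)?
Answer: 2376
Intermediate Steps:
w(S, K) = 2*K*(-4 + S) (w(S, K) = (-4 + S)*(2*K) = 2*K*(-4 + S))
-22*(w(-4*6, 0) - 108) = -22*(2*0*(-4 - 4*6) - 108) = -22*(2*0*(-4 - 24) - 108) = -22*(2*0*(-28) - 108) = -22*(0 - 108) = -22*(-108) = 2376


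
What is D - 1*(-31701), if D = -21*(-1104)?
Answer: 54885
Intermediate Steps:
D = 23184
D - 1*(-31701) = 23184 - 1*(-31701) = 23184 + 31701 = 54885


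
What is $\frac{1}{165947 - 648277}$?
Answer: $- \frac{1}{482330} \approx -2.0733 \cdot 10^{-6}$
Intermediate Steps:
$\frac{1}{165947 - 648277} = \frac{1}{-482330} = - \frac{1}{482330}$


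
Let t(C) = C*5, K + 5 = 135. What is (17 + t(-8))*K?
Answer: -2990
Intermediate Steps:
K = 130 (K = -5 + 135 = 130)
t(C) = 5*C
(17 + t(-8))*K = (17 + 5*(-8))*130 = (17 - 40)*130 = -23*130 = -2990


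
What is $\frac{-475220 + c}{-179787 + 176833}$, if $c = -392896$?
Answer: $\frac{434058}{1477} \approx 293.88$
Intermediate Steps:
$\frac{-475220 + c}{-179787 + 176833} = \frac{-475220 - 392896}{-179787 + 176833} = - \frac{868116}{-2954} = \left(-868116\right) \left(- \frac{1}{2954}\right) = \frac{434058}{1477}$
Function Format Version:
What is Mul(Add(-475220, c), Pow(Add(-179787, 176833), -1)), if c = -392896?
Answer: Rational(434058, 1477) ≈ 293.88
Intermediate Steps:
Mul(Add(-475220, c), Pow(Add(-179787, 176833), -1)) = Mul(Add(-475220, -392896), Pow(Add(-179787, 176833), -1)) = Mul(-868116, Pow(-2954, -1)) = Mul(-868116, Rational(-1, 2954)) = Rational(434058, 1477)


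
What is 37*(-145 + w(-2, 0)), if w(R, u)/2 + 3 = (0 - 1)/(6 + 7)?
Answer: -72705/13 ≈ -5592.7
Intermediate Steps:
w(R, u) = -80/13 (w(R, u) = -6 + 2*((0 - 1)/(6 + 7)) = -6 + 2*(-1/13) = -6 - 2/13 = -80/13)
37*(-145 + w(-2, 0)) = 37*(-145 - 80/13) = 37*(-1965/13) = -72705/13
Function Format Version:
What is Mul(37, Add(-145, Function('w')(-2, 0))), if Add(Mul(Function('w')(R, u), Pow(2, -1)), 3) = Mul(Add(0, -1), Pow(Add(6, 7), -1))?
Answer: Rational(-72705, 13) ≈ -5592.7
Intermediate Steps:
Function('w')(R, u) = Rational(-80, 13) (Function('w')(R, u) = Add(-6, Mul(2, Mul(Add(0, -1), Pow(Add(6, 7), -1)))) = Add(-6, Mul(2, Mul(-1, Pow(13, -1)))) = Add(-6, Mul(2, Mul(-1, Rational(1, 13)))) = Add(-6, Mul(2, Rational(-1, 13))) = Add(-6, Rational(-2, 13)) = Rational(-80, 13))
Mul(37, Add(-145, Function('w')(-2, 0))) = Mul(37, Add(-145, Rational(-80, 13))) = Mul(37, Rational(-1965, 13)) = Rational(-72705, 13)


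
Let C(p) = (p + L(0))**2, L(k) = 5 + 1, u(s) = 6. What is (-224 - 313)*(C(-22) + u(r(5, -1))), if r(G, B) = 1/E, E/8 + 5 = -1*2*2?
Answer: -140694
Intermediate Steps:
E = -72 (E = -40 + 8*(-1*2*2) = -40 + 8*(-2*2) = -40 + 8*(-4) = -40 - 32 = -72)
r(G, B) = -1/72 (r(G, B) = 1/(-72) = -1/72)
L(k) = 6
C(p) = (6 + p)**2 (C(p) = (p + 6)**2 = (6 + p)**2)
(-224 - 313)*(C(-22) + u(r(5, -1))) = (-224 - 313)*((6 - 22)**2 + 6) = -537*((-16)**2 + 6) = -537*(256 + 6) = -537*262 = -140694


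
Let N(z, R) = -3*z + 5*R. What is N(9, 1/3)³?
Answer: -438976/27 ≈ -16258.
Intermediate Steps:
N(9, 1/3)³ = (-3*9 + 5/3)³ = (-27 + 5*(⅓))³ = (-27 + 5/3)³ = (-76/3)³ = -438976/27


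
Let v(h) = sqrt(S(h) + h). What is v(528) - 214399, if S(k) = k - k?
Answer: -214399 + 4*sqrt(33) ≈ -2.1438e+5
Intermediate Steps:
S(k) = 0
v(h) = sqrt(h) (v(h) = sqrt(0 + h) = sqrt(h))
v(528) - 214399 = sqrt(528) - 214399 = 4*sqrt(33) - 214399 = -214399 + 4*sqrt(33)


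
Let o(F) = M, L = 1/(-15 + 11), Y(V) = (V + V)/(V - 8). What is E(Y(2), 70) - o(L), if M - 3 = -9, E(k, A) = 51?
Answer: 57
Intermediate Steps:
Y(V) = 2*V/(-8 + V) (Y(V) = (2*V)/(-8 + V) = 2*V/(-8 + V))
L = -1/4 (L = 1/(-4) = -1/4 ≈ -0.25000)
M = -6 (M = 3 - 9 = -6)
o(F) = -6
E(Y(2), 70) - o(L) = 51 - 1*(-6) = 51 + 6 = 57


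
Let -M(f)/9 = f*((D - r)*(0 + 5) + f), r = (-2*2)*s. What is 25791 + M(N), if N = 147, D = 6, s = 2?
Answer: -261300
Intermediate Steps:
r = -8 (r = -2*2*2 = -4*2 = -8)
M(f) = -9*f*(70 + f) (M(f) = -9*f*((6 - 1*(-8))*(0 + 5) + f) = -9*f*((6 + 8)*5 + f) = -9*f*(14*5 + f) = -9*f*(70 + f))
25791 + M(N) = 25791 - 9*147*(70 + 147) = 25791 - 9*147*217 = 25791 - 287091 = -261300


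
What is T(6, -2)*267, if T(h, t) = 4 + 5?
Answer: 2403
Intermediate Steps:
T(h, t) = 9
T(6, -2)*267 = 9*267 = 2403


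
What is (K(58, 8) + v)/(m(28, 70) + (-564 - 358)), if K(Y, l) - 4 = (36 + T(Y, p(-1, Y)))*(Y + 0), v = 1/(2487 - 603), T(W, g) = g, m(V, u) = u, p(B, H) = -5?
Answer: -3394969/1605168 ≈ -2.1150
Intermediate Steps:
v = 1/1884 ≈ 0.00053079
K(Y, l) = 4 + 31*Y (K(Y, l) = 4 + (36 - 5)*(Y + 0) = 4 + 31*Y)
(K(58, 8) + v)/(m(28, 70) + (-564 - 358)) = ((4 + 31*58) + 1/1884)/(70 + (-564 - 358)) = ((4 + 1798) + 1/1884)/(70 - 922) = (1802 + 1/1884)/(-852) = (3394969/1884)*(-1/852) = -3394969/1605168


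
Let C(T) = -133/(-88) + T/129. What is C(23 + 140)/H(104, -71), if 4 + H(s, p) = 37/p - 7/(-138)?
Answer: -51441133/82871492 ≈ -0.62073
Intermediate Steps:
H(s, p) = -545/138 + 37/p (H(s, p) = -4 + (37/p - 7/(-138)) = -4 + (37/p - 7*(-1/138)) = -4 + (37/p + 7/138) = -4 + (7/138 + 37/p) = -545/138 + 37/p)
C(T) = 133/88 + T/129 (C(T) = -133*(-1/88) + T*(1/129) = 133/88 + T/129)
C(23 + 140)/H(104, -71) = (133/88 + (23 + 140)/129)/(-545/138 + 37/(-71)) = (133/88 + (1/129)*163)/(-545/138 + 37*(-1/71)) = (133/88 + 163/129)/(-545/138 - 37/71) = 31501/(11352*(-43801/9798)) = (31501/11352)*(-9798/43801) = -51441133/82871492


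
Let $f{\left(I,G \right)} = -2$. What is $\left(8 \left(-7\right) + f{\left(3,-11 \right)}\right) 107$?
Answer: $-6206$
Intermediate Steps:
$\left(8 \left(-7\right) + f{\left(3,-11 \right)}\right) 107 = \left(8 \left(-7\right) - 2\right) 107 = \left(-56 - 2\right) 107 = \left(-58\right) 107 = -6206$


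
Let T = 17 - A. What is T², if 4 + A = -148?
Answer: 28561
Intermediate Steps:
A = -152 (A = -4 - 148 = -152)
T = 169 (T = 17 - 1*(-152) = 17 + 152 = 169)
T² = 169² = 28561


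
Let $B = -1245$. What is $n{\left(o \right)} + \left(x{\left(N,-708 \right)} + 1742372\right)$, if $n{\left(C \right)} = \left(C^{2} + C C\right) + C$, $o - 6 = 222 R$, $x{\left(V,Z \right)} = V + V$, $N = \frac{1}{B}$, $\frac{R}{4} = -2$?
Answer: $\frac{9967970488}{1245} \approx 8.0064 \cdot 10^{6}$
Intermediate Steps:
$R = -8$ ($R = 4 \left(-2\right) = -8$)
$N = - \frac{1}{1245}$ ($N = \frac{1}{-1245} = - \frac{1}{1245} \approx -0.00080321$)
$x{\left(V,Z \right)} = 2 V$
$o = -1770$ ($o = 6 + 222 \left(-8\right) = 6 - 1776 = -1770$)
$n{\left(C \right)} = C + 2 C^{2}$ ($n{\left(C \right)} = \left(C^{2} + C^{2}\right) + C = 2 C^{2} + C = C + 2 C^{2}$)
$n{\left(o \right)} + \left(x{\left(N,-708 \right)} + 1742372\right) = - 1770 \left(1 + 2 \left(-1770\right)\right) + \left(2 \left(- \frac{1}{1245}\right) + 1742372\right) = - 1770 \left(1 - 3540\right) + \left(- \frac{2}{1245} + 1742372\right) = \left(-1770\right) \left(-3539\right) + \frac{2169253138}{1245} = 6264030 + \frac{2169253138}{1245} = \frac{9967970488}{1245}$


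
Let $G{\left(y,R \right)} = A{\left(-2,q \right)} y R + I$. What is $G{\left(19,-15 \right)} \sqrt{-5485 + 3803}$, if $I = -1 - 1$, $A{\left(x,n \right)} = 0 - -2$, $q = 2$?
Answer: $- 16588 i \sqrt{2} \approx - 23459.0 i$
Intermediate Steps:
$A{\left(x,n \right)} = 2$ ($A{\left(x,n \right)} = 0 + 2 = 2$)
$I = -2$ ($I = -1 - 1 = -2$)
$G{\left(y,R \right)} = -2 + 2 R y$ ($G{\left(y,R \right)} = 2 y R - 2 = 2 R y - 2 = -2 + 2 R y$)
$G{\left(19,-15 \right)} \sqrt{-5485 + 3803} = \left(-2 + 2 \left(-15\right) 19\right) \sqrt{-5485 + 3803} = \left(-2 - 570\right) \sqrt{-1682} = - 572 \cdot 29 i \sqrt{2} = - 16588 i \sqrt{2}$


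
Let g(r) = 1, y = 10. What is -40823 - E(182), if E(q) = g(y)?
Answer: -40824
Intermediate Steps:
E(q) = 1
-40823 - E(182) = -40823 - 1*1 = -40823 - 1 = -40824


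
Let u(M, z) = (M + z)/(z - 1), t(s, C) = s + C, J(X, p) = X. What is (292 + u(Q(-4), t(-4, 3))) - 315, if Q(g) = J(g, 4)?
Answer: -41/2 ≈ -20.500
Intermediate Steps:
t(s, C) = C + s
Q(g) = g
u(M, z) = (M + z)/(-1 + z)
(292 + u(Q(-4), t(-4, 3))) - 315 = (292 + (-4 + (3 - 4))/(-1 + (3 - 4))) - 315 = (292 + (-4 - 1)/(-1 - 1)) - 315 = (292 - 5/(-2)) - 315 = (292 - 1/2*(-5)) - 315 = (292 + 5/2) - 315 = 589/2 - 315 = -41/2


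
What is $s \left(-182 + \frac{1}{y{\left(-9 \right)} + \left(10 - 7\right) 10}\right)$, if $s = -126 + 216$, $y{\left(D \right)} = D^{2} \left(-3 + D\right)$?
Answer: $- \frac{2571675}{157} \approx -16380.0$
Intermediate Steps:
$s = 90$
$s \left(-182 + \frac{1}{y{\left(-9 \right)} + \left(10 - 7\right) 10}\right) = 90 \left(-182 + \frac{1}{\left(-9\right)^{2} \left(-3 - 9\right) + \left(10 - 7\right) 10}\right) = 90 \left(-182 + \frac{1}{81 \left(-12\right) + 3 \cdot 10}\right) = 90 \left(-182 + \frac{1}{-972 + 30}\right) = 90 \left(-182 + \frac{1}{-942}\right) = 90 \left(-182 - \frac{1}{942}\right) = 90 \left(- \frac{171445}{942}\right) = - \frac{2571675}{157}$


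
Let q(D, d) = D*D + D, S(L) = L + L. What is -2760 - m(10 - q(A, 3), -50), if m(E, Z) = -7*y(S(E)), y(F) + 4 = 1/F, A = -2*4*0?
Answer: -55753/20 ≈ -2787.6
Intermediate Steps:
S(L) = 2*L
A = 0 (A = -8*0 = 0)
q(D, d) = D + D**2 (q(D, d) = D**2 + D = D + D**2)
y(F) = -4 + 1/F
m(E, Z) = 28 - 7/(2*E) (m(E, Z) = -7*(-4 + 1/(2*E)) = 28 - 7/(2*E))
-2760 - m(10 - q(A, 3), -50) = -2760 - (28 - 7/(2*(10 - 0*(1 + 0)))) = -2760 - (28 - 7/(2*(10 - 0))) = -2760 - (28 - 7/(2*(10 - 1*0))) = -2760 - (28 - 7/(2*(10 + 0))) = -2760 - (28 - 7/2/10) = -2760 - (28 - 7/2*1/10) = -2760 - (28 - 7/20) = -2760 - 1*553/20 = -2760 - 553/20 = -55753/20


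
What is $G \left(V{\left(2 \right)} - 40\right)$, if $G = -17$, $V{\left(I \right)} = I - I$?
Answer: $680$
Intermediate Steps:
$V{\left(I \right)} = 0$
$G \left(V{\left(2 \right)} - 40\right) = - 17 \left(0 - 40\right) = \left(-17\right) \left(-40\right) = 680$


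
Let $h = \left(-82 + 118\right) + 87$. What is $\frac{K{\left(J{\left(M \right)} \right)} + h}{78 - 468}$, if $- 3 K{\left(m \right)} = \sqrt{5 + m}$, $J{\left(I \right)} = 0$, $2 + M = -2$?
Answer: $- \frac{41}{130} + \frac{\sqrt{5}}{1170} \approx -0.31347$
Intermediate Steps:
$M = -4$ ($M = -2 - 2 = -4$)
$K{\left(m \right)} = - \frac{\sqrt{5 + m}}{3}$
$h = 123$ ($h = 36 + 87 = 123$)
$\frac{K{\left(J{\left(M \right)} \right)} + h}{78 - 468} = \frac{- \frac{\sqrt{5 + 0}}{3} + 123}{78 - 468} = \frac{- \frac{\sqrt{5}}{3} + 123}{-390} = \left(123 - \frac{\sqrt{5}}{3}\right) \left(- \frac{1}{390}\right) = - \frac{41}{130} + \frac{\sqrt{5}}{1170}$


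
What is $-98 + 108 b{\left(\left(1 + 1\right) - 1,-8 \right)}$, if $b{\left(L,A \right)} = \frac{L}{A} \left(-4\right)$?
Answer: $-44$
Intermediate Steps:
$b{\left(L,A \right)} = - \frac{4 L}{A}$
$-98 + 108 b{\left(\left(1 + 1\right) - 1,-8 \right)} = -98 + 108 \left(- \frac{4 \left(\left(1 + 1\right) - 1\right)}{-8}\right) = -98 + 108 \left(\left(-4\right) \left(2 - 1\right) \left(- \frac{1}{8}\right)\right) = -98 + 108 \left(\left(-4\right) 1 \left(- \frac{1}{8}\right)\right) = -98 + 108 \cdot \frac{1}{2} = -98 + 54 = -44$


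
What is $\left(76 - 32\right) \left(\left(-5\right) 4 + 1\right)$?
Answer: $-836$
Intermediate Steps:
$\left(76 - 32\right) \left(\left(-5\right) 4 + 1\right) = 44 \left(-20 + 1\right) = 44 \left(-19\right) = -836$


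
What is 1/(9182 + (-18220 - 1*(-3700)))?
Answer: -1/5338 ≈ -0.00018734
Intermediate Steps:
1/(9182 + (-18220 - 1*(-3700))) = 1/(9182 + (-18220 + 3700)) = 1/(9182 - 14520) = 1/(-5338) = -1/5338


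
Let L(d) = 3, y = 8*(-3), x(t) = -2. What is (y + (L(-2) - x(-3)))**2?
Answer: 361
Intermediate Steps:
y = -24
(y + (L(-2) - x(-3)))**2 = (-24 + (3 - 1*(-2)))**2 = (-24 + (3 + 2))**2 = (-24 + 5)**2 = (-19)**2 = 361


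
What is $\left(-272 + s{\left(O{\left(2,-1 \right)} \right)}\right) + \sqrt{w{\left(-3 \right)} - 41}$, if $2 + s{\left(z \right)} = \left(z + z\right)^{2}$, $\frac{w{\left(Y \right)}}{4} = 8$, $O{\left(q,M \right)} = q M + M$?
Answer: $-238 + 3 i \approx -238.0 + 3.0 i$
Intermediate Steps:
$O{\left(q,M \right)} = M + M q$ ($O{\left(q,M \right)} = M q + M = M + M q$)
$w{\left(Y \right)} = 32$ ($w{\left(Y \right)} = 4 \cdot 8 = 32$)
$s{\left(z \right)} = -2 + 4 z^{2}$ ($s{\left(z \right)} = -2 + \left(z + z\right)^{2} = -2 + \left(2 z\right)^{2} = -2 + 4 z^{2}$)
$\left(-272 + s{\left(O{\left(2,-1 \right)} \right)}\right) + \sqrt{w{\left(-3 \right)} - 41} = \left(-272 - \left(2 - 4 \left(- (1 + 2)\right)^{2}\right)\right) + \sqrt{32 - 41} = \left(-272 - \left(2 - 4 \left(\left(-1\right) 3\right)^{2}\right)\right) + \sqrt{-9} = \left(-272 - \left(2 - 4 \left(-3\right)^{2}\right)\right) + 3 i = \left(-272 + \left(-2 + 4 \cdot 9\right)\right) + 3 i = \left(-272 + \left(-2 + 36\right)\right) + 3 i = \left(-272 + 34\right) + 3 i = -238 + 3 i$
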